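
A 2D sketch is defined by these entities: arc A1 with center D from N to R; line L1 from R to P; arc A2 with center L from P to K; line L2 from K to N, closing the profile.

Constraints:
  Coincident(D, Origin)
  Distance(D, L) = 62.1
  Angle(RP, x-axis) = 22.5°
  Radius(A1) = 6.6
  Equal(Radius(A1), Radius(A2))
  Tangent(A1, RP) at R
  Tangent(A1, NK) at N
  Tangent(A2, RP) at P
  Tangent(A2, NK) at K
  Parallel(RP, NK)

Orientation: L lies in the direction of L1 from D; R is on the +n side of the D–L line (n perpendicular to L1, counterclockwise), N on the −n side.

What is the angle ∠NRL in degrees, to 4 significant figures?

83.93°

The slot axis is L1's direction at 22.5°, so u = (cos 22.5°, sin 22.5°) = (0.9239, 0.3827) and n = (−sin 22.5°, cos 22.5°) = (-0.3827, 0.9239). D is at the origin and L lies 62.1 along u from D, so L = 62.1·u = (57.37, 23.76). Tangency of A1 to both parallel lines with radius 6.6 puts R and N at D ± 6.6·n: R = (-2.526, 6.098), N = (2.526, -6.098). Then cos ∠NRL = RN·RL / (|RN||RL|), giving 83.93°.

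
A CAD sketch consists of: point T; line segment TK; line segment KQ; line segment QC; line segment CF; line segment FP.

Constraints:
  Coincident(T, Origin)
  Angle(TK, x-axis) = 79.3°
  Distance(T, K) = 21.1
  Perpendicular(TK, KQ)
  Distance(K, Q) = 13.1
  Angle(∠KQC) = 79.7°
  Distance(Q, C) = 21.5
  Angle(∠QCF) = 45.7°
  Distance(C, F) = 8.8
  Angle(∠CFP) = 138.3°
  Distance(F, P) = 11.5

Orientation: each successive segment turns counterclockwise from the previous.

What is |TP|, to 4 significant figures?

19.33

∠QCF = 45.7° gives CF at 43.90° from the x-axis; with |CF| = 8.8, F = (-2.764, 7.768). ∠CFP = 138.3° gives FP at 85.60° from the x-axis; with |FP| = 11.5, P = (-1.882, 19.23). Then |TP| = |P − T| = 19.33.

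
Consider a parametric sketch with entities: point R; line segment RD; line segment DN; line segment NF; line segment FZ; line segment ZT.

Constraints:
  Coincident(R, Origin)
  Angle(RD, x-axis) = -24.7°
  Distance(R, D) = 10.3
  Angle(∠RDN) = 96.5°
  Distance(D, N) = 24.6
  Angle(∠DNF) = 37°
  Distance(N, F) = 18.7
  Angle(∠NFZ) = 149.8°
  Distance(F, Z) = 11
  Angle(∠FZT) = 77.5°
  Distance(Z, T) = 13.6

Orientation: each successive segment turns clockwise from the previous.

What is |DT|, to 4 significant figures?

0.9809

R is at the origin; RD runs at -24.7° with length 10.3, so D = (9.358, -4.304). ∠RDN = 96.5° gives DN at -108.2° from the x-axis; with |DN| = 24.6, N = (1.674, -27.67). ∠DNF = 37.0° gives NF at 108.8° from the x-axis; with |NF| = 18.7, F = (-4.352, -9.971). ∠NFZ = 149.8° gives FZ at 78.60° from the x-axis; with |FZ| = 11.0, Z = (-2.178, 0.8120). ∠FZT = 77.5° gives ZT at -23.90° from the x-axis; with |ZT| = 13.6, T = (10.26, -4.698). Then |DT| = |T − D| = 0.9809.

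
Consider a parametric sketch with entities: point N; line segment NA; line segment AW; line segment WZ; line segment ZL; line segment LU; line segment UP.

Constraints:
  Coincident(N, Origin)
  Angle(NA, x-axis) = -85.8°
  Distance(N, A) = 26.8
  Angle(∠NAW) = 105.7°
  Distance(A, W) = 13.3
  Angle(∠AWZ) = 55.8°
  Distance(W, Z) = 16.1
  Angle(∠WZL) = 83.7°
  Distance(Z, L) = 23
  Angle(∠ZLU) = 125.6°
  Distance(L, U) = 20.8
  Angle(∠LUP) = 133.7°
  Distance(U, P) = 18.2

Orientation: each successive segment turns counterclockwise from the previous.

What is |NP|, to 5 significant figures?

60.379

N is at the origin; NA runs at -85.8° with length 26.8, so A = (1.9628, -26.728). ∠NAW = 105.7° gives AW at -11.500° from the x-axis; with |AW| = 13.3, W = (14.996, -29.380). ∠AWZ = 55.8° gives WZ at 112.70° from the x-axis; with |WZ| = 16.1, Z = (8.7827, -14.527). ∠WZL = 83.7° gives ZL at -151.00° from the x-axis; with |ZL| = 23.0, L = (-11.334, -25.677). ∠ZLU = 125.6° gives LU at -96.600° from the x-axis; with |LU| = 20.8, U = (-13.724, -46.340). ∠LUP = 133.7° gives UP at -50.300° from the x-axis; with |UP| = 18.2, P = (-2.0987, -60.343). Then |NP| = |P − N| = 60.379.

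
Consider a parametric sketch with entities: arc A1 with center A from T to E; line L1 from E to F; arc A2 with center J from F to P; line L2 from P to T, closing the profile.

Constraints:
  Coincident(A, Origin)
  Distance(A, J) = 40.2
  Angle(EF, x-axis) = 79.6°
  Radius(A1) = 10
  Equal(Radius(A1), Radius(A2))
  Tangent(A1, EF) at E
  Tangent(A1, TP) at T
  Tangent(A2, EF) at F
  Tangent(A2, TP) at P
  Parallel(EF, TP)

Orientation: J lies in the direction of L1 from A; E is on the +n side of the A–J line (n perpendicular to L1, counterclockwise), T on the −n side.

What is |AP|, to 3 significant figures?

41.4

The slot axis is L1's direction at 79.6°, so u = (cos 79.6°, sin 79.6°) = (0.181, 0.984) and n = (−sin 79.6°, cos 79.6°) = (-0.984, 0.181). A is at the origin and J lies 40.2 along u from A, so J = 40.2·u = (7.26, 39.5). Tangency of A1 to both parallel lines with radius 10.0 puts E and T at A ± 10.0·n: E = (-9.84, 1.81), T = (9.84, -1.81). Equal radii place F and P the same way about J: F = J + 10.0·n = (-2.58, 41.3), P = J − 10.0·n = (17.1, 37.7). Then |AP| = |P − A| = 41.4.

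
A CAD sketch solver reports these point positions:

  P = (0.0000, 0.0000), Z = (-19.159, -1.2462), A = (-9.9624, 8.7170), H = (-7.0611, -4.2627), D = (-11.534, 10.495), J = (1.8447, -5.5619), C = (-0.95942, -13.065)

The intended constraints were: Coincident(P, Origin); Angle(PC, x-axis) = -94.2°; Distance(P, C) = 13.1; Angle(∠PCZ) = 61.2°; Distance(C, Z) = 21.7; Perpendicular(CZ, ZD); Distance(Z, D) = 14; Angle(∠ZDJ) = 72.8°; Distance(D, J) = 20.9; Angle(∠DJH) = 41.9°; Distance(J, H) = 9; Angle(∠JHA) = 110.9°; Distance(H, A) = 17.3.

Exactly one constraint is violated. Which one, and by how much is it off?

Distance(H, A) = 17.3 — off by 4.00.

P = (0.00, 0.00) ✓; PC at -94.20° ✓; |PC| = 13.10 ✓; ∠PCZ = 61.20° ✓; |CZ| = 21.70 ✓; ∠(CZ, ZD) = 90.00° ✓; |ZD| = 14.00 ✓; ∠ZDJ = 72.80° ✓; |DJ| = 20.90 ✓; ∠DJH = 41.90° ✓; |JH| = 9.000 ✓; ∠JHA = 110.9° ✓; |HA| = 13.30 ✗.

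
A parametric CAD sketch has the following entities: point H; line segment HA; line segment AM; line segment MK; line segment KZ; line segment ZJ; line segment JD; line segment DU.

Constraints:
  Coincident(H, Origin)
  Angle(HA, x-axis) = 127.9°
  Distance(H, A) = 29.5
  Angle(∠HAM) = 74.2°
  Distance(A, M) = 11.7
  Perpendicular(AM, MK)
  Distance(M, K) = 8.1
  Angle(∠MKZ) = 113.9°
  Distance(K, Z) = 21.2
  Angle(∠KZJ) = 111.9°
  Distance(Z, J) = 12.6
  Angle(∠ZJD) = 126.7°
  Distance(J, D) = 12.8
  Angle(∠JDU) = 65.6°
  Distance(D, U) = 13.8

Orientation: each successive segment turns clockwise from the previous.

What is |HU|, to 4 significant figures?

28.26

H is at the origin; HA runs at 127.9° with length 29.5, so A = (-18.12, 23.28). ∠HAM = 74.2° gives AM at 22.10° from the x-axis; with |AM| = 11.7, M = (-7.281, 27.68). The perpendicularity gives MK at right angles to AM, so MK runs at -67.90°; with |MK| = 8.1, K = (-4.234, 20.17). ∠MKZ = 113.9° gives KZ at -134.0° from the x-axis; with |KZ| = 21.2, Z = (-18.96, 4.925). ∠KZJ = 111.9° gives ZJ at 157.9° from the x-axis; with |ZJ| = 12.6, J = (-30.63, 9.665). ∠ZJD = 126.7° gives JD at 104.6° from the x-axis; with |JD| = 12.8, D = (-33.86, 22.05). ∠JDU = 65.6° gives DU at -9.800° from the x-axis; with |DU| = 13.8, U = (-20.26, 19.70). Then |HU| = |U − H| = 28.26.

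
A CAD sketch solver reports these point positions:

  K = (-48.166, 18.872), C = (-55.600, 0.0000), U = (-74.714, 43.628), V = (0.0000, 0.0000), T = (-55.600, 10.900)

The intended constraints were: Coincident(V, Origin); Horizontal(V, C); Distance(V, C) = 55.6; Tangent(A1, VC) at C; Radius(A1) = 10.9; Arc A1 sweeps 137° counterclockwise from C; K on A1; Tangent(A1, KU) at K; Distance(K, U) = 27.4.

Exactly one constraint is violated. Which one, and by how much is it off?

Distance(K, U) = 27.4 — off by 8.90.

V = (0.00, 0.00) ✓; V.y = 0.00, C.y = 0.00 ✓; |VC| = 55.60 ✓; ∠(TC, CV) = 90.00° ✓; |TC| = 10.90 ✓; bearing(T→K) − bearing(T→C) = 137.0° ✓; |TK| = 10.90 ✓; ∠(TK, KU) = 90.00° ✓; |KU| = 36.30 ✗.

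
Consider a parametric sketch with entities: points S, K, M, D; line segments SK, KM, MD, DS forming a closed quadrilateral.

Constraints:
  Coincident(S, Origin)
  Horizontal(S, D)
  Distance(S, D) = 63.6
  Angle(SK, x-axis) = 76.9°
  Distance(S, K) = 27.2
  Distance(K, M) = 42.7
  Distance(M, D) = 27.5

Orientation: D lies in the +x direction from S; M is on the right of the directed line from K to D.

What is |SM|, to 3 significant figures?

36.5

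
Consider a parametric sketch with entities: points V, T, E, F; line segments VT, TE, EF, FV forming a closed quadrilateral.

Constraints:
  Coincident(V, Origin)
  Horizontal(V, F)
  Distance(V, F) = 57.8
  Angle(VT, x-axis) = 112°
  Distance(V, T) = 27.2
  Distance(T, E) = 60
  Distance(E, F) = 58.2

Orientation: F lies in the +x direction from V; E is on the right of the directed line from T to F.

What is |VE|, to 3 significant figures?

32.9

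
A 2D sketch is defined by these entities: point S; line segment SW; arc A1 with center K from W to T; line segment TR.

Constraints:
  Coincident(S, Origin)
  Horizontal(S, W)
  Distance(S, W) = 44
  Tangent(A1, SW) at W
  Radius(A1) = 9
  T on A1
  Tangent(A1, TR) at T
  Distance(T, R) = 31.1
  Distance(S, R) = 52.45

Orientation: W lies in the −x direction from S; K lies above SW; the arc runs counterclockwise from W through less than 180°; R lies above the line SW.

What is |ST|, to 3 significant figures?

36.1

Checks: ∠(KW, WS) = 90.00° ✓; |KW| = 9.000 ✓; |KT| = 9.000 ✓; ∠(KT, TR) = 90.00° ✓; |TR| = 31.10 ✓; |SR| = 52.45 ✓.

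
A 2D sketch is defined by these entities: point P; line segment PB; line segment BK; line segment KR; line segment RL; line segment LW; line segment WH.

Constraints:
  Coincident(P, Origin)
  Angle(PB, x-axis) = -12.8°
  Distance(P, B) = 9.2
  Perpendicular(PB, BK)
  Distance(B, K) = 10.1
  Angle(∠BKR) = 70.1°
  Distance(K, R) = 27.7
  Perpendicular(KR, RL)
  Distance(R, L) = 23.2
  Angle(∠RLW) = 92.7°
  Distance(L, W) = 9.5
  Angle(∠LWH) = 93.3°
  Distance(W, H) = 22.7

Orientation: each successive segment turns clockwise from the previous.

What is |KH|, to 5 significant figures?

15.874

∠RLW = 92.7° gives LW at -30.000° from the x-axis; with |LW| = 9.5, W = (4.1847, 17.850). ∠LWH = 93.3° gives WH at -116.70° from the x-axis; with |WH| = 22.7, H = (-6.0148, -2.4291). Then |KH| = |H − K| = 15.874.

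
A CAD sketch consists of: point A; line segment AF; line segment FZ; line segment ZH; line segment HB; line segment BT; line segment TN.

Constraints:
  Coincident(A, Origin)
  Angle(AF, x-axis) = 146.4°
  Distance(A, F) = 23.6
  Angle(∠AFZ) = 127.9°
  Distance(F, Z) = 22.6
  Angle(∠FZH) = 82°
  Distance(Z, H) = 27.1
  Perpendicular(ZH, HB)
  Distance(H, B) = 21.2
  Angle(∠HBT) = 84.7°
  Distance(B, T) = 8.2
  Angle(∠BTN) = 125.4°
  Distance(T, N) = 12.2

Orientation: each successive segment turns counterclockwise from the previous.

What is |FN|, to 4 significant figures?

15.80

∠HBT = 84.7° gives BT at 121.8° from the x-axis; with |BT| = 8.2, T = (-14.35, -1.935). ∠BTN = 125.4° gives TN at 176.4° from the x-axis; with |TN| = 12.2, N = (-26.52, -1.169). Then |FN| = |N − F| = 15.80.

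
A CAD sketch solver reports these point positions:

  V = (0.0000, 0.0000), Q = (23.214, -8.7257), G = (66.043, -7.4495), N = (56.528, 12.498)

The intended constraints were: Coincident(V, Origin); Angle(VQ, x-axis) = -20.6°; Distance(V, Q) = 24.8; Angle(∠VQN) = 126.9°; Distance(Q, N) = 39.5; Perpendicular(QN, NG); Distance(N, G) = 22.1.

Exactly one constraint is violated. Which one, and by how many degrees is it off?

Perpendicular(QN, NG) — off by 7.00°.

V = (0.00, 0.00) ✓; VQ at -20.60° ✓; |VQ| = 24.80 ✓; ∠VQN = 126.9° ✓; |QN| = 39.50 ✓; ∠(QN, NG) = 97.00° ✗; |NG| = 22.10 ✓.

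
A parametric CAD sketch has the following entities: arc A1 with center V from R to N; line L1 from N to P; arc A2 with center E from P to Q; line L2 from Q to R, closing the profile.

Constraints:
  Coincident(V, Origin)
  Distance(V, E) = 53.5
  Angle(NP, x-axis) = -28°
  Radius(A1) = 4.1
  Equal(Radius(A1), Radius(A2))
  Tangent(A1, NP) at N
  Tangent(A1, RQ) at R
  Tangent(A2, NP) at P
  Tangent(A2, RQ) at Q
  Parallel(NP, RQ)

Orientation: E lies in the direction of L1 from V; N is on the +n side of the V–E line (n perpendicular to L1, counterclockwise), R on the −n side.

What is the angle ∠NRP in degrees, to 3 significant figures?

81.3°

The slot axis is L1's direction at -28.0°, so u = (cos -28.0°, sin -28.0°) = (0.883, -0.469) and n = (−sin -28.0°, cos -28.0°) = (0.469, 0.883). V is at the origin and E lies 53.5 along u from V, so E = 53.5·u = (47.2, -25.1). Tangency of A1 to both parallel lines with radius 4.1 puts N and R at V ± 4.1·n: N = (1.92, 3.62), R = (-1.92, -3.62). Equal radii place P and Q the same way about E: P = E + 4.1·n = (49.2, -21.5), Q = E − 4.1·n = (45.3, -28.7). Then cos ∠NRP = RN·RP / (|RN||RP|), giving 81.3°.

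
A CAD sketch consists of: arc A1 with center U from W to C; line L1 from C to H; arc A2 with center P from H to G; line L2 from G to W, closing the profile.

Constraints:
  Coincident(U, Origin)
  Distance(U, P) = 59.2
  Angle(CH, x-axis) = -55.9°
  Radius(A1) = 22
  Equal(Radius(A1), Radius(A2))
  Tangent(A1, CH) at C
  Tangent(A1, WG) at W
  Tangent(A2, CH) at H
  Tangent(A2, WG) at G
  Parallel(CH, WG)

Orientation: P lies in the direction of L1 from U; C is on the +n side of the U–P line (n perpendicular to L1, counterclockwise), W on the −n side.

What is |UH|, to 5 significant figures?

63.156

The slot axis is L1's direction at -55.9°, so u = (cos -55.9°, sin -55.9°) = (0.56064, -0.82806) and n = (−sin -55.9°, cos -55.9°) = (0.82806, 0.56064). U is at the origin and P lies 59.2 along u from U, so P = 59.2·u = (33.190, -49.021). Tangency of A1 to both parallel lines with radius 22.0 puts C and W at U ± 22.0·n: C = (18.217, 12.334), W = (-18.217, -12.334). Equal radii place H and G the same way about P: H = P + 22.0·n = (51.407, -36.687), G = P − 22.0·n = (14.973, -61.355). Then |UH| = |H − U| = 63.156.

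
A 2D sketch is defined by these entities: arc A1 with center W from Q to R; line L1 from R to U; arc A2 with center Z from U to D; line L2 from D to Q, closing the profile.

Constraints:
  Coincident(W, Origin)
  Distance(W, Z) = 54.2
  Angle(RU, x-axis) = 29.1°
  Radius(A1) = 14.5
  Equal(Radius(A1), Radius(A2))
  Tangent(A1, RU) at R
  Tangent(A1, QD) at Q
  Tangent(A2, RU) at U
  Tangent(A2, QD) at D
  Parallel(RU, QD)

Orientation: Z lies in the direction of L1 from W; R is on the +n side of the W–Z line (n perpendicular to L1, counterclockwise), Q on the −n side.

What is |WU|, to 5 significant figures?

56.106

The slot axis is L1's direction at 29.1°, so u = (cos 29.1°, sin 29.1°) = (0.87377, 0.48634) and n = (−sin 29.1°, cos 29.1°) = (-0.48634, 0.87377). W is at the origin and Z lies 54.2 along u from W, so Z = 54.2·u = (47.358, 26.359). Tangency of A1 to both parallel lines with radius 14.5 puts R and Q at W ± 14.5·n: R = (-7.0519, 12.670), Q = (7.0519, -12.670). Equal radii place U and D the same way about Z: U = Z + 14.5·n = (40.307, 39.029), D = Z − 14.5·n = (54.410, 13.690). Then |WU| = |U − W| = 56.106.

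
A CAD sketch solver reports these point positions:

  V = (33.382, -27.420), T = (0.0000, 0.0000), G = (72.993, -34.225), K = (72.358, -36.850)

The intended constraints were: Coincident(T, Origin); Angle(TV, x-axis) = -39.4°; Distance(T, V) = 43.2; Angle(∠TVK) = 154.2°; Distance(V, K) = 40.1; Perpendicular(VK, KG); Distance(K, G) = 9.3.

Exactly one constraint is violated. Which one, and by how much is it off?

Distance(K, G) = 9.3 — off by 6.60.

T = (0.00, 0.00) ✓; TV at -39.40° ✓; |TV| = 43.20 ✓; ∠TVK = 154.2° ✓; |VK| = 40.10 ✓; ∠(VK, KG) = 90.00° ✓; |KG| = 2.701 ✗.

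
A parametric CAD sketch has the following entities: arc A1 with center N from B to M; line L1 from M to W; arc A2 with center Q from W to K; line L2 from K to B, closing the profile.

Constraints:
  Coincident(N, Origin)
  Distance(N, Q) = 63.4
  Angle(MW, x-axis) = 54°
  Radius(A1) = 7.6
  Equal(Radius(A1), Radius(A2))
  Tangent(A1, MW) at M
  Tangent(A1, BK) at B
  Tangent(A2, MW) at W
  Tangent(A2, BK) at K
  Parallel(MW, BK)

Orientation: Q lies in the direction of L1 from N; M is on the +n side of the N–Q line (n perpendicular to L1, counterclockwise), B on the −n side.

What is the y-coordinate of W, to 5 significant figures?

55.759

Tangency of A1 to both parallel lines with radius 7.6 puts M and B at N ± 7.6·n: M = (-6.1485, 4.4672), B = (6.1485, -4.4672). Equal radii place W and K the same way about Q: W = Q + 7.6·n = (31.117, 55.759), K = Q − 7.6·n = (43.414, 46.825). So W.y = 55.759.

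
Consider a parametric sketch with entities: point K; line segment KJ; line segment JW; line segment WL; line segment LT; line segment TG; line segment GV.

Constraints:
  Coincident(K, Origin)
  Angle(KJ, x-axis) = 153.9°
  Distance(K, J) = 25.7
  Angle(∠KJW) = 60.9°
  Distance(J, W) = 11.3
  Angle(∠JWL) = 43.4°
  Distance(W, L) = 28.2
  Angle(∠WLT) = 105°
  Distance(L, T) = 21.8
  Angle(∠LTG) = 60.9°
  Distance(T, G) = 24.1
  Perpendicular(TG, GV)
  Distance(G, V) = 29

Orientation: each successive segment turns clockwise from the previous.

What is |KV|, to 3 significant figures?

5.15

K is at the origin; KJ runs at 153.9° with length 25.7, so J = (-23.1, 11.3). ∠KJW = 60.9° gives JW at 34.8° from the x-axis; with |JW| = 11.3, W = (-13.8, 17.8). ∠JWL = 43.4° gives WL at -102° from the x-axis; with |WL| = 28.2, L = (-19.6, -9.85). ∠WLT = 105.0° gives LT at -177° from the x-axis; with |LT| = 21.8, T = (-41.3, -11.1). ∠LTG = 60.9° gives TG at 64.1° from the x-axis; with |TG| = 24.1, G = (-30.8, 10.6). TG is perpendicular to GV, so GV runs at -25.9°; with |GV| = 29.0, V = (-4.72, -2.05). Then |KV| = |V − K| = 5.15.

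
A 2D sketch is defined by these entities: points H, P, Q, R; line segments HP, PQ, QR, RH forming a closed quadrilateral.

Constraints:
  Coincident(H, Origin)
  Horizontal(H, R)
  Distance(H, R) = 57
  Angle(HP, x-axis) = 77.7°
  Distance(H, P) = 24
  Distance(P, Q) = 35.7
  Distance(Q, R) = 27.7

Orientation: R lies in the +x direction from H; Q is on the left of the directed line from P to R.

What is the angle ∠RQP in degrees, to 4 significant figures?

127.4°

Checks: |PQ| = 35.70 ✓; |QR| = 27.70 ✓.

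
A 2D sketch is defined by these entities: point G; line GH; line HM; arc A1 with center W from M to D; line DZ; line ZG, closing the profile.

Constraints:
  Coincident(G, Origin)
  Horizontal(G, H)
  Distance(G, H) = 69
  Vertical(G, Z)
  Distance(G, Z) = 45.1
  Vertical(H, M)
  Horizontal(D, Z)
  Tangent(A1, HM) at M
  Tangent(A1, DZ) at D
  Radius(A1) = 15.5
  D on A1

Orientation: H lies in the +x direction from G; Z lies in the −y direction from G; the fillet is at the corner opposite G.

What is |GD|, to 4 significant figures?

69.97

The virtual corner opposite G is at (69.00, -45.10). Since A1 is tangent to HM there, WM ⟂ HM and since A1 is tangent to DZ there, WD ⟂ DZ, with radius 15.5, so the center W sits 15.5 in from both sides at W = (53.50, -29.60). That places the tangent points at M = (69.00, -29.60) on HM and D = (53.50, -45.10) on DZ. Then |GD| = |D − G| = 69.97.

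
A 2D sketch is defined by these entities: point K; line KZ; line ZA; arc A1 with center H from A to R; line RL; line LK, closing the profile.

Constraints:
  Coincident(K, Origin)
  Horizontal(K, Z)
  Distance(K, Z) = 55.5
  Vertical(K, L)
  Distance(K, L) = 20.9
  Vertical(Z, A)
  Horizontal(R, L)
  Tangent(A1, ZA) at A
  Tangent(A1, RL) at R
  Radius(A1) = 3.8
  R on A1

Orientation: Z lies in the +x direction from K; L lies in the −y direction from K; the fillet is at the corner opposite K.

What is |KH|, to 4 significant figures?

54.45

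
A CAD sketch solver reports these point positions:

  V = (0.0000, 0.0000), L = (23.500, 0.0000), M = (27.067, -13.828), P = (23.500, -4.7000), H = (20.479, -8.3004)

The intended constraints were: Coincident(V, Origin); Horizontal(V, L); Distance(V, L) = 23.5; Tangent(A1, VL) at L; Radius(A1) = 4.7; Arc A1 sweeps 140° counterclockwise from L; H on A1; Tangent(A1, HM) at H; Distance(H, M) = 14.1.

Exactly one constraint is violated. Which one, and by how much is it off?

Distance(H, M) = 14.1 — off by 5.50.

V = (0.00, 0.00) ✓; V.y = 0.00, L.y = 0.00 ✓; |VL| = 23.50 ✓; ∠(PL, LV) = 90.00° ✓; |PL| = 4.700 ✓; bearing(P→H) − bearing(P→L) = 140.0° ✓; |PH| = 4.700 ✓; ∠(PH, HM) = 90.00° ✓; |HM| = 8.600 ✗.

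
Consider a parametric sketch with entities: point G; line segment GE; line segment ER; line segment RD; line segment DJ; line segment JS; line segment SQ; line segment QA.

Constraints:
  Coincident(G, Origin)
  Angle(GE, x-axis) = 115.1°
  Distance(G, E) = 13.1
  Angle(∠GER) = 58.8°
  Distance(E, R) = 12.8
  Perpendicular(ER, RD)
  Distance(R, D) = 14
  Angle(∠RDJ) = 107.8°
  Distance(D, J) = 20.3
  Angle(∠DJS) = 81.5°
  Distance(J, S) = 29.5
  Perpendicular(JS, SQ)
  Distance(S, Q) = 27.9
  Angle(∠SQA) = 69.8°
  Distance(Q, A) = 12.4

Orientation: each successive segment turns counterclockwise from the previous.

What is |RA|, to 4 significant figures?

1.652

JS ⟂ SQ, so SQ runs at -133.0°; with |SQ| = 27.9, Q = (-25.73, 5.797). ∠SQA = 69.8° gives QA at -22.80° from the x-axis; with |QA| = 12.4, A = (-14.30, 0.9922). Then |RA| = |A − R| = 1.652.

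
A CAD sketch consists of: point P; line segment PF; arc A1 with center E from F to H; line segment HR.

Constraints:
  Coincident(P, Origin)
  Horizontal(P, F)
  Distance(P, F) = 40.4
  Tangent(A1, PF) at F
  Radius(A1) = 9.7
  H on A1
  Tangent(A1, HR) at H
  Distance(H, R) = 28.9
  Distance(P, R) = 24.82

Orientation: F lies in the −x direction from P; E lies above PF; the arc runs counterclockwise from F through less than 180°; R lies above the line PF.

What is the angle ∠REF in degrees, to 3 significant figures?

113°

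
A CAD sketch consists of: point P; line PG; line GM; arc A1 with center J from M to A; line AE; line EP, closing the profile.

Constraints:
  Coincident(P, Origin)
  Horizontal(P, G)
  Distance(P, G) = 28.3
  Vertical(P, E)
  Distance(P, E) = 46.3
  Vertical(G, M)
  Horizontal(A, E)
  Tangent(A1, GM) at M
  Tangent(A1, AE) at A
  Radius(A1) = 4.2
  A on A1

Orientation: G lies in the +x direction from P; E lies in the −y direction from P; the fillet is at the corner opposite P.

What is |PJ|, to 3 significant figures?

48.5

P is at the origin; P and G share the same y with |PG| = 28.3 and G on the +x side, so G = (28.3, 0.00). P and E share the same x with |PE| = 46.3 and E on the −y side, so E = (0.00, -46.3). The virtual corner opposite P is at (28.3, -46.3). Since A1 is tangent to GM there, JM ⟂ GM and A1 meets AE tangentially, so JA is at right angles to AE, with radius 4.2, so the center J sits 4.2 in from both sides at J = (24.1, -42.1). Then |PJ| = |J − P| = 48.5.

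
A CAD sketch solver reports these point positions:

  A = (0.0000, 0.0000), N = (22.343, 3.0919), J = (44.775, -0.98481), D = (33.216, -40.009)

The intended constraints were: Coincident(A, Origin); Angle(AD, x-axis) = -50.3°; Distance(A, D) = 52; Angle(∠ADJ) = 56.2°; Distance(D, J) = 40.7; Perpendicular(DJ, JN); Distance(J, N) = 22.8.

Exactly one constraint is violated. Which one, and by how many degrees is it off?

Perpendicular(DJ, JN) — off by 6.20°.

A = (0.00, 0.00) ✓; AD at -50.30° ✓; |AD| = 52.00 ✓; ∠ADJ = 56.20° ✓; |DJ| = 40.70 ✓; ∠(DJ, JN) = 96.20° ✗; |JN| = 22.80 ✓.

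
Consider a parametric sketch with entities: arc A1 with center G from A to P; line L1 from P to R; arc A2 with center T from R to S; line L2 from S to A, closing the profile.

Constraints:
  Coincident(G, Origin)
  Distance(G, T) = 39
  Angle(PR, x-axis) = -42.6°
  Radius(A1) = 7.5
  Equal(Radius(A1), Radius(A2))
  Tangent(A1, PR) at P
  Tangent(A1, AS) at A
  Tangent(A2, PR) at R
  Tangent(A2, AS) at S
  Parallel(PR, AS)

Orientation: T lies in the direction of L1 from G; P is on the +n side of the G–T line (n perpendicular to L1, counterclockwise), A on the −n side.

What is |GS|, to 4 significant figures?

39.71

Tangency of A1 to both parallel lines with radius 7.5 puts P and A at G ± 7.5·n: P = (5.077, 5.521), A = (-5.077, -5.521). Equal radii place R and S the same way about T: R = T + 7.5·n = (33.78, -20.88), S = T − 7.5·n = (23.63, -31.92). Then |GS| = |S − G| = 39.71.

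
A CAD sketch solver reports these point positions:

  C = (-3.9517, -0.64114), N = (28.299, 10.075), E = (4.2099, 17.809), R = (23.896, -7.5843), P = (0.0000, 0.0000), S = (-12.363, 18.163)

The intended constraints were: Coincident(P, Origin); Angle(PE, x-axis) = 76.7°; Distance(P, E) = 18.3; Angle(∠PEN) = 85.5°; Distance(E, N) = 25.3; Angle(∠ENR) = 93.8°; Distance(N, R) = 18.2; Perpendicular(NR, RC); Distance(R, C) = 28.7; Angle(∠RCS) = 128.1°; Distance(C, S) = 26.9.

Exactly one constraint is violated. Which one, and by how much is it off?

Distance(C, S) = 26.9 — off by 6.30.

P = (0.00, 0.00) ✓; PE at 76.70° ✓; |PE| = 18.30 ✓; ∠PEN = 85.50° ✓; |EN| = 25.30 ✓; ∠ENR = 93.80° ✓; |NR| = 18.20 ✓; ∠(NR, RC) = 90.00° ✓; |RC| = 28.70 ✓; ∠RCS = 128.1° ✓; |CS| = 20.60 ✗.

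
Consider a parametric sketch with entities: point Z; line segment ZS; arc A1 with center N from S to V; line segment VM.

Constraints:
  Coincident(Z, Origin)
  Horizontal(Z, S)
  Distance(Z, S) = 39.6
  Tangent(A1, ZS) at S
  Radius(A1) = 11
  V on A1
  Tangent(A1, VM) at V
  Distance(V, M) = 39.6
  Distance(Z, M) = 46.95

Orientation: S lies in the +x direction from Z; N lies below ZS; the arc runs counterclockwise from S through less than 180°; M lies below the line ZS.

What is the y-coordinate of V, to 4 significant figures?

-7.177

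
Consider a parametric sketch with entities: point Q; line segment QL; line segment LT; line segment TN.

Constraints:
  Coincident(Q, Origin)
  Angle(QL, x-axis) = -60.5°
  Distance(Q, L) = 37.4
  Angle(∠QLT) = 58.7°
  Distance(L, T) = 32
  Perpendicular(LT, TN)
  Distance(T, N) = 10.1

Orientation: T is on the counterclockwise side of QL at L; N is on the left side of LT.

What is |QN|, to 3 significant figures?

25.2

Q is at the origin; QL runs at -60.5° with length 37.4, so L = 37.4·(cos -60.5°, sin -60.5°) = (18.4, -32.6). ∠QLT = 58.7°, so LT runs at -60.5° + (180° − 58.7°) = 60.8° from the x-axis; with |LT| = 32.0, T = L + 32.0·(cos 60.8°, sin 60.8°) = (34.0, -4.62). The perpendicularity gives TN at right angles to LT; with |TN| = 10.1 on the left of LT, N = T + 10.1·(-0.873, 0.488) = (25.2, 0.310). Then |QN| = |N − Q| = 25.2.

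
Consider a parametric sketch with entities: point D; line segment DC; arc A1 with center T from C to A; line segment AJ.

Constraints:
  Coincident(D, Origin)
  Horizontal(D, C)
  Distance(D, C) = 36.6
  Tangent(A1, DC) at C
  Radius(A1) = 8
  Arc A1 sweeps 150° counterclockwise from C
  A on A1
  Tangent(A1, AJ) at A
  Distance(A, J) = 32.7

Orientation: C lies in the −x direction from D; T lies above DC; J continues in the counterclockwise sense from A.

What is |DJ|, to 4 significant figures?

68.48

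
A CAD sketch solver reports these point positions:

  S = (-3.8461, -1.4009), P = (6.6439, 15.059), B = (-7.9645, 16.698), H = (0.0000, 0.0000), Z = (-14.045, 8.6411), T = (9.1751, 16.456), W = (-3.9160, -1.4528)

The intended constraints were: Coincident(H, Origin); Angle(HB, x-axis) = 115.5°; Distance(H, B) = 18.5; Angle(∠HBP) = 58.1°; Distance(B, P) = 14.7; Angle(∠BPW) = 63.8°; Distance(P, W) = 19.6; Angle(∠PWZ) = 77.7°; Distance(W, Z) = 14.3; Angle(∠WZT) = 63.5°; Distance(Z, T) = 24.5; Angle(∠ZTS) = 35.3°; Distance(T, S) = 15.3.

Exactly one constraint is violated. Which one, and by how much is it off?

Distance(T, S) = 15.3 — off by 6.80.

H = (0.00, 0.00) ✓; HB at 115.5° ✓; |HB| = 18.50 ✓; ∠HBP = 58.10° ✓; |BP| = 14.70 ✓; ∠BPW = 63.80° ✓; |PW| = 19.60 ✓; ∠PWZ = 77.70° ✓; |WZ| = 14.30 ✓; ∠WZT = 63.50° ✓; |ZT| = 24.50 ✓; ∠ZTS = 35.30° ✓; |TS| = 22.10 ✗.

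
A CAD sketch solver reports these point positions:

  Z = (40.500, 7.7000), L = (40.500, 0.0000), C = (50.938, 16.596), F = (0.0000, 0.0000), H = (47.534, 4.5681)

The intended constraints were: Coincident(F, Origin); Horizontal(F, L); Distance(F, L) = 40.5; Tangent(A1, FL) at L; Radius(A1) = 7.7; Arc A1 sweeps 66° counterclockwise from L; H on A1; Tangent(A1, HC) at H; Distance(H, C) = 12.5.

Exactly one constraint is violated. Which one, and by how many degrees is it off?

Tangent(A1, HC) at H — off by 8.20°.

F = (0.00, 0.00) ✓; F.y = 0.00, L.y = 0.00 ✓; |FL| = 40.50 ✓; ∠(ZL, LF) = 90.00° ✓; |ZL| = 7.700 ✓; bearing(Z→H) − bearing(Z→L) = 66.00° ✓; |ZH| = 7.700 ✓; ∠(ZH, HC) = 81.80° ✗; |HC| = 12.50 ✓.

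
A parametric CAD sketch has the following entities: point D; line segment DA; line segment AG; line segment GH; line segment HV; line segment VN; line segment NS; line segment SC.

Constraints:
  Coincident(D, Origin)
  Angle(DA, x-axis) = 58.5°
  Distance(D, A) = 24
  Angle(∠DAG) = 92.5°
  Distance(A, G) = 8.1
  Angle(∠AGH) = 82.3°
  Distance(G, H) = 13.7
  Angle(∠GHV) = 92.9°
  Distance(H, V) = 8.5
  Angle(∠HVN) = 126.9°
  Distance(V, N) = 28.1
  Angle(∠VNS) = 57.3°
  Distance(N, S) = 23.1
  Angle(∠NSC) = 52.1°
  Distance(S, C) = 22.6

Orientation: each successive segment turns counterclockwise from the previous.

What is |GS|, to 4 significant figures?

10.91

∠HVN = 126.9° gives VN at 23.90° from the x-axis; with |VN| = 28.1, N = (32.87, 19.95). ∠VNS = 57.3° gives NS at 146.6° from the x-axis; with |NS| = 23.1, S = (13.58, 32.66). Then |GS| = |S − G| = 10.91.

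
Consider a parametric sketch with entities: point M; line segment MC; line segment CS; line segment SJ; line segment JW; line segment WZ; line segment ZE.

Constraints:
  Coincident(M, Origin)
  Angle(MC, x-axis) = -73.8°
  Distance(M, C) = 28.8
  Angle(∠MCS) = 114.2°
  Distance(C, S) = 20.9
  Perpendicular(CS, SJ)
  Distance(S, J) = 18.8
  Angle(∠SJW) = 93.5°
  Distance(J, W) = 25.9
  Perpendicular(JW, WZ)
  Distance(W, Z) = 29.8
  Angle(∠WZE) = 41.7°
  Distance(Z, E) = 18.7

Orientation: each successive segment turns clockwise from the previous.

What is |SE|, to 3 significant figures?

14.9

JW is perpendicular to WZ, so WZ runs at -46.1°; with |WZ| = 29.8, Z = (19.3, -30.4). ∠WZE = 41.7° gives ZE at 176° from the x-axis; with |ZE| = 18.7, E = (0.615, -29.0). Then |SE| = |E − S| = 14.9.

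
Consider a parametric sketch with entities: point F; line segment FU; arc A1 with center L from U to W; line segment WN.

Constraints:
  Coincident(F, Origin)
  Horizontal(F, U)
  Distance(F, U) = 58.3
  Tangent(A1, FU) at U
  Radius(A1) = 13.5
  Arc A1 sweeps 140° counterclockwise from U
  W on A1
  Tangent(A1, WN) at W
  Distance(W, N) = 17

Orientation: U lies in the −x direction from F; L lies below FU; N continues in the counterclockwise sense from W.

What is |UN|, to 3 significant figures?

35.0

F is at the origin; FU is horizontal with |FU| = 58.3 and U on the −x side, so U = (-58.3, 0.00). Since A1 is tangent to FU there, LU ⟂ FU, so L = U + (0, -13.5) = (-58.3, -13.5). On A1, U sits at bearing 90° from L; a 140° counterclockwise sweep puts W at bearing 230°, so W = L + 13.5·(cos 230°, sin 230°) = (-67.0, -23.8). Since A1 is tangent to WN there, LW ⟂ WN, so WN runs along (−sin 230°, cos 230°); with |WN| = 17.0, N = (-54.0, -34.8). Then |UN| = |N − U| = 35.0.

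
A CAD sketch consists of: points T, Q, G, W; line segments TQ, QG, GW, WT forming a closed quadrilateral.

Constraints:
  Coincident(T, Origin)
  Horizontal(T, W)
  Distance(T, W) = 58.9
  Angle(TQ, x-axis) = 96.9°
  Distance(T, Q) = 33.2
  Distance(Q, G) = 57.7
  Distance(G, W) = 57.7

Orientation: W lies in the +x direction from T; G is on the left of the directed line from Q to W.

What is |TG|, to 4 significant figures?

74.71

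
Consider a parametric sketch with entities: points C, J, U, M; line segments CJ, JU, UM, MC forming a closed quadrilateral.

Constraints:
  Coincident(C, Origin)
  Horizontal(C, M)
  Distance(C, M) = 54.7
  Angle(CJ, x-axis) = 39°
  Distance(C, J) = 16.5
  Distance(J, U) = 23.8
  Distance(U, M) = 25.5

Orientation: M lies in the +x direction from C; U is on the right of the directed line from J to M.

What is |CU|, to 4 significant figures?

30.57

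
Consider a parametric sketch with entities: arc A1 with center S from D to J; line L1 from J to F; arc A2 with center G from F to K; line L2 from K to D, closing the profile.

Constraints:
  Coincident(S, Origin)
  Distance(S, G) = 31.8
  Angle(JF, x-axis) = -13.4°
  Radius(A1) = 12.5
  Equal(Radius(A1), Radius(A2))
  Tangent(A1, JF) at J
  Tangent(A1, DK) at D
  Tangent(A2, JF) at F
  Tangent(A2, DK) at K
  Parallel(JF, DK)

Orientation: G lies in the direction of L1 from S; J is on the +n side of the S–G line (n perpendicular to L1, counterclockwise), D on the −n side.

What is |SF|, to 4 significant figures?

34.17

Tangency of A1 to both parallel lines with radius 12.5 puts J and D at S ± 12.5·n: J = (2.897, 12.16), D = (-2.897, -12.16). Equal radii place F and K the same way about G: F = G + 12.5·n = (33.83, 4.790), K = G − 12.5·n = (28.04, -19.53). Then |SF| = |F − S| = 34.17.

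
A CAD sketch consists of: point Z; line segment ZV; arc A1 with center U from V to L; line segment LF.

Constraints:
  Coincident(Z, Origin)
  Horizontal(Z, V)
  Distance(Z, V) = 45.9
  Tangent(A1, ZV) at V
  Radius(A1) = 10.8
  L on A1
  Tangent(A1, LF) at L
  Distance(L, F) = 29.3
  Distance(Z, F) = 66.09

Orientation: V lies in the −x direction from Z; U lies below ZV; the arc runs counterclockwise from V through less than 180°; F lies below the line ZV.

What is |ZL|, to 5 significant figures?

57.940

Checks: |UL| = 10.80 ✓; ∠(UL, LF) = 90.00° ✓; |LF| = 29.30 ✓; |ZF| = 66.09 ✓.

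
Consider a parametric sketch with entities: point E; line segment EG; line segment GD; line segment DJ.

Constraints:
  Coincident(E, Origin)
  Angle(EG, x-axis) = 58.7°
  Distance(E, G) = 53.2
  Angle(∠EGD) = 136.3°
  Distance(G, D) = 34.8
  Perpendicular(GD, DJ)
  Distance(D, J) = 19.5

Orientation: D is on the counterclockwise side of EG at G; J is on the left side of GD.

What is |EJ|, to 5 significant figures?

75.266

E is at the origin; EG runs at 58.7° with length 53.2, so G = 53.2·(cos 58.7°, sin 58.7°) = (27.638, 45.457). ∠EGD = 136.3°, so GD runs at 58.7° + (180° − 136.3°) = 102.40° from the x-axis; with |GD| = 34.8, D = G + 34.8·(cos 102.40°, sin 102.40°) = (20.166, 79.445). GD ⟂ DJ; with |DJ| = 19.5 on the left of GD, J = D + 19.5·(-0.97667, -0.21474) = (1.1205, 75.258). Then |EJ| = |J − E| = 75.266.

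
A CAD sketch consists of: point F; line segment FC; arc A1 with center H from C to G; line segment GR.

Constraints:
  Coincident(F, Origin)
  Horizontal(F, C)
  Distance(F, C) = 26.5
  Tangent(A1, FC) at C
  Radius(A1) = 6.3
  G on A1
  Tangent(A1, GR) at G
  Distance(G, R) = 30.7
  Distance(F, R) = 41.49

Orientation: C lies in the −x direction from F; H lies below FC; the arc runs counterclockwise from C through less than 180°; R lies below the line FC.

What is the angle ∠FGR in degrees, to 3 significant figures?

80.5°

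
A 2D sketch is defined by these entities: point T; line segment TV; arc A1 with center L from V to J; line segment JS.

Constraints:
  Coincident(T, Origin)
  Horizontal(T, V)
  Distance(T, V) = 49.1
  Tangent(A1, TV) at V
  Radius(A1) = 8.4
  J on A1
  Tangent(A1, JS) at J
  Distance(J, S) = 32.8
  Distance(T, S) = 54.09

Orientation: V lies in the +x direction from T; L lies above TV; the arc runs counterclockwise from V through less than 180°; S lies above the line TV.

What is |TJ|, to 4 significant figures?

57.46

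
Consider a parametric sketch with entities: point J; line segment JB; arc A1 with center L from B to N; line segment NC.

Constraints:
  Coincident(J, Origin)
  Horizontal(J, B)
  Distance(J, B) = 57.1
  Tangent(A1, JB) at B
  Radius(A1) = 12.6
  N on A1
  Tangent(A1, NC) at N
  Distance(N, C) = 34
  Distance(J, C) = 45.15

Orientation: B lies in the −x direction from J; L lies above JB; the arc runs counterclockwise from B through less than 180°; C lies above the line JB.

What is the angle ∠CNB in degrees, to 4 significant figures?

150.8°

J is at the origin; JB is horizontal with |JB| = 57.1 and B on the −x side, so B = (-57.10, 0.000). Tangency of A1 to JB means the radius LB is perpendicular to JB, so L = B + (0, 12.6) = (-57.10, 12.60). Since LN ⟂ NC (tangency), |LC| = √(12.6² + 34.0²) = 36.26 regardless of where N sits on A1. So C lies on both circle(J, 45.15) and circle(L, 36.26); the above-JB intersection is C = (-28.56, 34.97). N is the foot of the tangent from C: N = (-46.37, 6.002).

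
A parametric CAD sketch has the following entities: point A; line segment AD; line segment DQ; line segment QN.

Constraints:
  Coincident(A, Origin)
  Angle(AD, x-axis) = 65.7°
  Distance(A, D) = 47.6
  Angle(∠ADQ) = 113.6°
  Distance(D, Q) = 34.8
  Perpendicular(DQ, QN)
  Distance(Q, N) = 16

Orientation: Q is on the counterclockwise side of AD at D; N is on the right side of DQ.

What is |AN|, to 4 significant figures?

80.34

∠ADQ = 113.6°, so DQ runs at 65.7° + (180° − 113.6°) = 132.1° from the x-axis; with |DQ| = 34.8, Q = D + 34.8·(cos 132.1°, sin 132.1°) = (-3.743, 69.20). The perpendicularity gives QN at right angles to DQ; with |QN| = 16.0 on the right of DQ, N = Q + 16.0·(0.7420, 0.6704) = (8.129, 79.93). Then |AN| = |N − A| = 80.34.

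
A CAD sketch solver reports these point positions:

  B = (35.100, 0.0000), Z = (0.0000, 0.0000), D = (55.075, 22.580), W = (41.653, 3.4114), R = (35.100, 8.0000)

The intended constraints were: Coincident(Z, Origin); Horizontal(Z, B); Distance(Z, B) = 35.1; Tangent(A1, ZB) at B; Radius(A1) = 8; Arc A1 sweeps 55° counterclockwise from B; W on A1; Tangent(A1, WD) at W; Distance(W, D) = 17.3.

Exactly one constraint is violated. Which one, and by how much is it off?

Distance(W, D) = 17.3 — off by 6.10.

Z = (0.00, 0.00) ✓; Z.y = 0.00, B.y = 0.00 ✓; |ZB| = 35.10 ✓; ∠(RB, BZ) = 90.00° ✓; |RB| = 8.000 ✓; bearing(R→W) − bearing(R→B) = 55.00° ✓; |RW| = 8.000 ✓; ∠(RW, WD) = 90.00° ✓; |WD| = 23.40 ✗.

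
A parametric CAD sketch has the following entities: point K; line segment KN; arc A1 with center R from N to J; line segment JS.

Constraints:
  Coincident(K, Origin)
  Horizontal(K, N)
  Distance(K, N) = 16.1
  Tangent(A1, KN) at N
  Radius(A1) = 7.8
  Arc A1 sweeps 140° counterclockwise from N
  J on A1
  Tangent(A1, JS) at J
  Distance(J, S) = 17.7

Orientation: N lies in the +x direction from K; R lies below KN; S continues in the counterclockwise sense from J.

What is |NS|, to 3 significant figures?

26.6

K is at the origin; KN is horizontal with |KN| = 16.1 and N on the +x side, so N = (16.1, 0.00). Since A1 is tangent to KN there, RN ⟂ KN, so R = N + (0, -7.8) = (16.1, -7.80). On A1, N sits at bearing 90° from R; a 140° counterclockwise sweep puts J at bearing 230°, so J = R + 7.8·(cos 230°, sin 230°) = (11.1, -13.8). Tangency of A1 to JS means the radius RJ is perpendicular to JS, so JS runs along (−sin 230°, cos 230°); with |JS| = 17.7, S = (24.6, -25.2). Then |NS| = |S − N| = 26.6.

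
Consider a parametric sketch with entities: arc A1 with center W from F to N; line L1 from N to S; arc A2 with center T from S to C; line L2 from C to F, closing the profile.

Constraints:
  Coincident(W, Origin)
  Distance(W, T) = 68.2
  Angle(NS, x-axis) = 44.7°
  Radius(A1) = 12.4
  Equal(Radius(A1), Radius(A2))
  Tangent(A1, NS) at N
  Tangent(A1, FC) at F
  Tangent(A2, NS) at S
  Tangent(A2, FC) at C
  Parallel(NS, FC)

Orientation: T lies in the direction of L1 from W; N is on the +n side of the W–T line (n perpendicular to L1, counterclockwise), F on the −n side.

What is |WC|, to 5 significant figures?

69.318

The slot axis is L1's direction at 44.7°, so u = (cos 44.7°, sin 44.7°) = (0.71080, 0.70339) and n = (−sin 44.7°, cos 44.7°) = (-0.70339, 0.71080). W is at the origin and T lies 68.2 along u from W, so T = 68.2·u = (48.477, 47.972). Tangency of A1 to both parallel lines with radius 12.4 puts N and F at W ± 12.4·n: N = (-8.7221, 8.8139), F = (8.7221, -8.8139). Equal radii place S and C the same way about T: S = T + 12.4·n = (39.754, 56.785), C = T − 12.4·n = (57.199, 39.158). Then |WC| = |C − W| = 69.318.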